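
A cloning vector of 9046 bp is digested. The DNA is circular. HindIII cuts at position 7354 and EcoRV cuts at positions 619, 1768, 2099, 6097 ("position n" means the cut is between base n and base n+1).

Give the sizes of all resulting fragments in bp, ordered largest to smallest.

Combined cut positions (sorted): 619, 1768, 2099, 6097, 7354.
Circular molecule, 5 cuts → 5 fragments:
  1768 − 619 = 1149 bp
  2099 − 1768 = 331 bp
  6097 − 2099 = 3998 bp
  7354 − 6097 = 1257 bp
  wrap: 9046 − 7354 + 619 = 2311 bp
Sorted largest to smallest: 3998, 2311, 1257, 1149, 331 bp.

3998, 2311, 1257, 1149, 331 bp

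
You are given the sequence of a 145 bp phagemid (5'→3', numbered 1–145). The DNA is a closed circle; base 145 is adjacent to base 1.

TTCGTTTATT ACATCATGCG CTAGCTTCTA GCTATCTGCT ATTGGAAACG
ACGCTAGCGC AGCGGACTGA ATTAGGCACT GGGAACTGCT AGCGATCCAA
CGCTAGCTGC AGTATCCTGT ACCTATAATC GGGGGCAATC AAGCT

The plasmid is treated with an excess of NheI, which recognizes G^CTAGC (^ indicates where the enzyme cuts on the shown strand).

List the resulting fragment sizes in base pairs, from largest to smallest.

63, 35, 33, 14 bp

NheI sites (GCTAGC) start at positions 20, 53, 88, 102.
NheI cuts after the first base of each site, so after positions 20, 53, 88, 102.
Circular molecule, 4 cuts → 4 fragments:
  21–53 → 33 bp
  54–88 → 35 bp
  89–102 → 14 bp
  103–145 then 1–20 → 43 + 20 = 63 bp
Sorted largest to smallest: 63, 35, 33, 14 bp.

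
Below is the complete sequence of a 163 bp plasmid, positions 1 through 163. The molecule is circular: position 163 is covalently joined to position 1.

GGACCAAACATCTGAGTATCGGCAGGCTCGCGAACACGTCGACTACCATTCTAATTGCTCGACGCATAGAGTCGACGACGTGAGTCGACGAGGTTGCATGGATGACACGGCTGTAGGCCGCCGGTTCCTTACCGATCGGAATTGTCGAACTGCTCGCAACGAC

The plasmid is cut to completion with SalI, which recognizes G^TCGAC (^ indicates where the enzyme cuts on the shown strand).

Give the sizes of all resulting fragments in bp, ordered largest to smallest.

117, 33, 13 bp

SalI sites (GTCGAC) start at positions 38, 71, 84.
SalI cuts after the first base of each site, so after positions 38, 71, 84.
Circular molecule, 3 cuts → 3 fragments:
  39–71 → 33 bp
  72–84 → 13 bp
  85–163 then 1–38 → 79 + 38 = 117 bp
Sorted largest to smallest: 117, 33, 13 bp.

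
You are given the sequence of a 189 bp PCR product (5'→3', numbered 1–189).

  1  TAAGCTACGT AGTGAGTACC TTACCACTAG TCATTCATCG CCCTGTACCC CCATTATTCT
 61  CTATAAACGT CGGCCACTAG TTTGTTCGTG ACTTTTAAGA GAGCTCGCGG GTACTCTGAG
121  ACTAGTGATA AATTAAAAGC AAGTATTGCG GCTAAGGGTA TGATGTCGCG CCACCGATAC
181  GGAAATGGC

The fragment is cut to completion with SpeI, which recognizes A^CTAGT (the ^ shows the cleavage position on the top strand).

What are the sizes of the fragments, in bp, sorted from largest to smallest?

SpeI sites (ACTAGT) start at positions 26, 76, 121.
SpeI cuts after the first base of each site, so after positions 26, 76, 121.
Linear molecule, 3 cuts → 4 fragments:
  1–26 → 26 bp
  27–76 → 50 bp
  77–121 → 45 bp
  122–189 → 68 bp
Sorted largest to smallest: 68, 50, 45, 26 bp.

68, 50, 45, 26 bp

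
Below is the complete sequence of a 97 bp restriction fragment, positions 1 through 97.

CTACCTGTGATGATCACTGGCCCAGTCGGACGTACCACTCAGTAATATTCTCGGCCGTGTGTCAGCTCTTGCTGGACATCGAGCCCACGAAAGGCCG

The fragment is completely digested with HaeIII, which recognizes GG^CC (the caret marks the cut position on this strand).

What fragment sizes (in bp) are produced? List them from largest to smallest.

HaeIII sites (GGCC) start at positions 19, 53, 93.
HaeIII cuts after base 2 of each site, so after positions 20, 54, 94.
Linear molecule, 3 cuts → 4 fragments:
  1–20 → 20 bp
  21–54 → 34 bp
  55–94 → 40 bp
  95–97 → 3 bp
Sorted largest to smallest: 40, 34, 20, 3 bp.

40, 34, 20, 3 bp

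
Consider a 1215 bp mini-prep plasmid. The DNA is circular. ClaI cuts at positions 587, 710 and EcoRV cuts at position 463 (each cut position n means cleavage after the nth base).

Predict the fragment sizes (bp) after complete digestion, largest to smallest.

968, 124, 123 bp

Combined cut positions (sorted): 463, 587, 710.
Circular molecule, 3 cuts → 3 fragments:
  587 − 463 = 124 bp
  710 − 587 = 123 bp
  wrap: 1215 − 710 + 463 = 968 bp
Sorted largest to smallest: 968, 124, 123 bp.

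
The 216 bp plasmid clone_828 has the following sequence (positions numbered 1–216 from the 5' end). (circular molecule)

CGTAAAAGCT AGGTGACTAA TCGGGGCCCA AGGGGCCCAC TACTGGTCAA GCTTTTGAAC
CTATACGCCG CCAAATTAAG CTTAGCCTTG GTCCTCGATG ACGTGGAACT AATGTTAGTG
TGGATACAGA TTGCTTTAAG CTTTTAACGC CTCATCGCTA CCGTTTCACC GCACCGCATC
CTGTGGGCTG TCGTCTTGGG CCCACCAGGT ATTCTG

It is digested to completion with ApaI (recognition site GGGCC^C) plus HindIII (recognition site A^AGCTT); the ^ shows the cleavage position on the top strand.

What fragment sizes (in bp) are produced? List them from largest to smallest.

ApaI sites (GGGCCC) start at positions 24, 33, 198.
ApaI cuts after base 5 of each site (before the last base), so after positions 28, 37, 202.
HindIII sites (AAGCTT) start at positions 49, 78, 138.
HindIII cuts after the first base of each site, so after positions 49, 78, 138.
Combined cut positions: 28, 37, 49, 78, 138, 202.
Circular molecule, 6 cuts → 6 fragments:
  29–37 → 9 bp
  38–49 → 12 bp
  50–78 → 29 bp
  79–138 → 60 bp
  139–202 → 64 bp
  203–216 then 1–28 → 14 + 28 = 42 bp
Sorted largest to smallest: 64, 60, 42, 29, 12, 9 bp.

64, 60, 42, 29, 12, 9 bp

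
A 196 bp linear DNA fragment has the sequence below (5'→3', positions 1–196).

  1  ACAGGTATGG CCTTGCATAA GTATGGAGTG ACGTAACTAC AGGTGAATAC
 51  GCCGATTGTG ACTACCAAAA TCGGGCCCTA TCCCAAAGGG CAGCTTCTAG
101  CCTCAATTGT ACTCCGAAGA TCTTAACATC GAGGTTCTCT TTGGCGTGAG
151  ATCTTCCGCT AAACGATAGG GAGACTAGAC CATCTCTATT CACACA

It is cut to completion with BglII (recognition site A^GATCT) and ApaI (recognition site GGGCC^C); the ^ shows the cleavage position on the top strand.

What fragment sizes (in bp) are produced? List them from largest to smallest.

77, 47, 41, 31 bp

BglII sites (AGATCT) start at positions 118, 149.
BglII cuts after the first base of each site, so after positions 118, 149.
The ApaI site (GGGCCC) starts at position 73.
ApaI cuts after base 5 of each site (before the last base), so after position 77.
Combined cut positions: 77, 118, 149.
Linear molecule, 3 cuts → 4 fragments:
  1–77 → 77 bp
  78–118 → 41 bp
  119–149 → 31 bp
  150–196 → 47 bp
Sorted largest to smallest: 77, 47, 41, 31 bp.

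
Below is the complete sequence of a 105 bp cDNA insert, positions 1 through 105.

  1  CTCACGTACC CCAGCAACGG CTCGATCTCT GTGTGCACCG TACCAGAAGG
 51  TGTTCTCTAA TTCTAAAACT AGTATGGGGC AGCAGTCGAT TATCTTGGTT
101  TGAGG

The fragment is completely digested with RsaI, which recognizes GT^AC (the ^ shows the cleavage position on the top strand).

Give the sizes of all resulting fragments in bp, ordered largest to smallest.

64, 34, 7 bp

RsaI sites (GTAC) start at positions 6, 40.
RsaI cuts after base 2 of each site, so after positions 7, 41.
Linear molecule, 2 cuts → 3 fragments:
  1–7 → 7 bp
  8–41 → 34 bp
  42–105 → 64 bp
Sorted largest to smallest: 64, 34, 7 bp.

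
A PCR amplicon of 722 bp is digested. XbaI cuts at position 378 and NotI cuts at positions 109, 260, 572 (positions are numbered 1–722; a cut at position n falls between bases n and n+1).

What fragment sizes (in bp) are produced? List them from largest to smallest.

Combined cut positions (sorted): 109, 260, 378, 572.
Linear molecule, 4 cuts → 5 fragments:
  109 − 0 = 109 bp
  260 − 109 = 151 bp
  378 − 260 = 118 bp
  572 − 378 = 194 bp
  722 − 572 = 150 bp
Sorted largest to smallest: 194, 151, 150, 118, 109 bp.

194, 151, 150, 118, 109 bp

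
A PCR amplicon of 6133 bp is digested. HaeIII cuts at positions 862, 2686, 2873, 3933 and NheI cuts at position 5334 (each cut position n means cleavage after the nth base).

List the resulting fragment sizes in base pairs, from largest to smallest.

Combined cut positions (sorted): 862, 2686, 2873, 3933, 5334.
Linear molecule, 5 cuts → 6 fragments:
  862 − 0 = 862 bp
  2686 − 862 = 1824 bp
  2873 − 2686 = 187 bp
  3933 − 2873 = 1060 bp
  5334 − 3933 = 1401 bp
  6133 − 5334 = 799 bp
Sorted largest to smallest: 1824, 1401, 1060, 862, 799, 187 bp.

1824, 1401, 1060, 862, 799, 187 bp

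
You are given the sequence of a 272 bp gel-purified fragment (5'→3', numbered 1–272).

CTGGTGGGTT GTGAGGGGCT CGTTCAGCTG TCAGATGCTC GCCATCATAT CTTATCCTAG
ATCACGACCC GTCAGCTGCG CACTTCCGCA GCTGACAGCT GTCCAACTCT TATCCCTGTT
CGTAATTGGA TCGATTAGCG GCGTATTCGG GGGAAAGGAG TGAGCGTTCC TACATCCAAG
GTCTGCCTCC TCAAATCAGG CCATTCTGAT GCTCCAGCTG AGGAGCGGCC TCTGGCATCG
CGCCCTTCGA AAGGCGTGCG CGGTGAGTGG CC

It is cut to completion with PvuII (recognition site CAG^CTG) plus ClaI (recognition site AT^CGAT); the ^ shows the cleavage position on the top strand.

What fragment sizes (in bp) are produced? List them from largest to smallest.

86, 55, 48, 33, 27, 16, 7 bp

PvuII sites (CAGCTG) start at positions 25, 73, 89, 96, 215.
PvuII cuts after base 3 of each site, so after positions 27, 75, 91, 98, 217.
The ClaI site (ATCGAT) starts at position 130.
ClaI cuts after base 2 of each site, so after position 131.
Combined cut positions: 27, 75, 91, 98, 131, 217.
Linear molecule, 6 cuts → 7 fragments:
  1–27 → 27 bp
  28–75 → 48 bp
  76–91 → 16 bp
  92–98 → 7 bp
  99–131 → 33 bp
  132–217 → 86 bp
  218–272 → 55 bp
Sorted largest to smallest: 86, 55, 48, 33, 27, 16, 7 bp.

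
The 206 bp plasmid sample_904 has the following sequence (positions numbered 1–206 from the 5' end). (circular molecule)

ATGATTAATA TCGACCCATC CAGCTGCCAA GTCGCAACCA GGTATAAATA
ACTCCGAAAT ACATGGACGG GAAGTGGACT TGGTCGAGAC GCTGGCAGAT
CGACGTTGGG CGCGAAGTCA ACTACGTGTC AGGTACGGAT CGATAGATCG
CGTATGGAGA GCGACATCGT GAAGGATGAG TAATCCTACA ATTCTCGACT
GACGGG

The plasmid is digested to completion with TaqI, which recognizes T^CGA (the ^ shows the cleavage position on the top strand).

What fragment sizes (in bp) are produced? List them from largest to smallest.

73, 55, 40, 22, 16 bp

TaqI sites (TCGA) start at positions 11, 84, 100, 140, 195.
TaqI cuts after the first base of each site, so after positions 11, 84, 100, 140, 195.
Circular molecule, 5 cuts → 5 fragments:
  12–84 → 73 bp
  85–100 → 16 bp
  101–140 → 40 bp
  141–195 → 55 bp
  196–206 then 1–11 → 11 + 11 = 22 bp
Sorted largest to smallest: 73, 55, 40, 22, 16 bp.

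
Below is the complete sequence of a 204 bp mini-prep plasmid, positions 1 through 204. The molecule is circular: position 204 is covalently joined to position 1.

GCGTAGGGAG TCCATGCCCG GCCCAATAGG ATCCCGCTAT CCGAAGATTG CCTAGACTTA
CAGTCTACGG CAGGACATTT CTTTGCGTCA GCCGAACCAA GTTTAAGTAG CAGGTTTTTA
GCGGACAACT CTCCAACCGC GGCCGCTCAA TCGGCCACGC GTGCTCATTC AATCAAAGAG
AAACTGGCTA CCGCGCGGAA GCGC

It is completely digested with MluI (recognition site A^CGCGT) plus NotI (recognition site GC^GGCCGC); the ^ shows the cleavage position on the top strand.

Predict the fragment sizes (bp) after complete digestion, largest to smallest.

187, 17 bp

The MluI site (ACGCGT) starts at position 157.
MluI cuts after the first base of each site, so after position 157.
The NotI site (GCGGCCGC) starts at position 139.
NotI cuts after base 2 of each site, so after position 140.
Combined cut positions: 140, 157.
Circular molecule, 2 cuts → 2 fragments:
  141–157 → 17 bp
  158–204 then 1–140 → 47 + 140 = 187 bp
Sorted largest to smallest: 187, 17 bp.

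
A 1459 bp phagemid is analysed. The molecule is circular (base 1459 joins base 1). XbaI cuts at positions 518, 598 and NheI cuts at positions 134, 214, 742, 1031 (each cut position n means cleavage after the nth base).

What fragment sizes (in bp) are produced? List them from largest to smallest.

562, 304, 289, 144, 80, 80 bp

Combined cut positions (sorted): 134, 214, 518, 598, 742, 1031.
Circular molecule, 6 cuts → 6 fragments:
  214 − 134 = 80 bp
  518 − 214 = 304 bp
  598 − 518 = 80 bp
  742 − 598 = 144 bp
  1031 − 742 = 289 bp
  wrap: 1459 − 1031 + 134 = 562 bp
Sorted largest to smallest: 562, 304, 289, 144, 80, 80 bp.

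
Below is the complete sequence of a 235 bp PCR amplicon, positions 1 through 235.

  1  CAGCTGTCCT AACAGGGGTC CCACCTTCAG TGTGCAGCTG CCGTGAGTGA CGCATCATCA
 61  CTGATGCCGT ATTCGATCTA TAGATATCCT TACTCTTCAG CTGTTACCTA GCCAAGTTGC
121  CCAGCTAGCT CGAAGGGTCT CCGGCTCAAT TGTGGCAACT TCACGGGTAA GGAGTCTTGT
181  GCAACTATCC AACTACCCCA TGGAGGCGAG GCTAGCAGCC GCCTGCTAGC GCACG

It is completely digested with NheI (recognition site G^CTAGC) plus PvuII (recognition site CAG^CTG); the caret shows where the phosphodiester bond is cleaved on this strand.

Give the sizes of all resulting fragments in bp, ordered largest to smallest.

87, 63, 34, 24, 14, 10, 3 bp

NheI sites (GCTAGC) start at positions 124, 211, 225.
NheI cuts after the first base of each site, so after positions 124, 211, 225.
PvuII sites (CAGCTG) start at positions 1, 35, 98.
PvuII cuts after base 3 of each site, so after positions 3, 37, 100.
Combined cut positions: 3, 37, 100, 124, 211, 225.
Linear molecule, 6 cuts → 7 fragments:
  1–3 → 3 bp
  4–37 → 34 bp
  38–100 → 63 bp
  101–124 → 24 bp
  125–211 → 87 bp
  212–225 → 14 bp
  226–235 → 10 bp
Sorted largest to smallest: 87, 63, 34, 24, 14, 10, 3 bp.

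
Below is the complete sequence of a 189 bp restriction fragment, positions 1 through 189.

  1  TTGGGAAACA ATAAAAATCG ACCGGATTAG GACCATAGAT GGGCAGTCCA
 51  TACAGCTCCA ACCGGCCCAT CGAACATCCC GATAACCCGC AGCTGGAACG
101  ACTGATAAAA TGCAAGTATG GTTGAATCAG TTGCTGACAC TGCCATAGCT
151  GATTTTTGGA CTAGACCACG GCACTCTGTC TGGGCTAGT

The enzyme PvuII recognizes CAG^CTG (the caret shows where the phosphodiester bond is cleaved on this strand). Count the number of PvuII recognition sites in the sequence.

CAGCTG occurs starting at position 90.
PvuII cuts at 1 site.

1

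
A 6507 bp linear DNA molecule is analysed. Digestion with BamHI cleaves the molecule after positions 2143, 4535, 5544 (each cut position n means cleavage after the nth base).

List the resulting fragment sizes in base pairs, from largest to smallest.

Linear molecule, 3 cuts → 4 fragments:
  2143 − 0 = 2143 bp
  4535 − 2143 = 2392 bp
  5544 − 4535 = 1009 bp
  6507 − 5544 = 963 bp
Sorted largest to smallest: 2392, 2143, 1009, 963 bp.

2392, 2143, 1009, 963 bp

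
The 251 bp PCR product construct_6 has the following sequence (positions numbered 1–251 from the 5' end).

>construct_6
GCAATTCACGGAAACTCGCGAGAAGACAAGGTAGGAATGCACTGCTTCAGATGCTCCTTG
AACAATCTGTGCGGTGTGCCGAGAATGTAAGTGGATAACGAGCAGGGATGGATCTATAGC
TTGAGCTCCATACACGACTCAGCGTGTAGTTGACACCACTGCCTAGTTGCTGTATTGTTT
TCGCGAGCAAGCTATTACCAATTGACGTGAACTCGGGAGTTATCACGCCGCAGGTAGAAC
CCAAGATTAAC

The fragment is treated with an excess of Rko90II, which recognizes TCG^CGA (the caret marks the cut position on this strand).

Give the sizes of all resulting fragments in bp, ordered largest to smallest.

165, 68, 18 bp

Rko90II sites (TCGCGA) start at positions 16, 181.
Rko90II cuts after base 3 of each site, so after positions 18, 183.
Linear molecule, 2 cuts → 3 fragments:
  1–18 → 18 bp
  19–183 → 165 bp
  184–251 → 68 bp
Sorted largest to smallest: 165, 68, 18 bp.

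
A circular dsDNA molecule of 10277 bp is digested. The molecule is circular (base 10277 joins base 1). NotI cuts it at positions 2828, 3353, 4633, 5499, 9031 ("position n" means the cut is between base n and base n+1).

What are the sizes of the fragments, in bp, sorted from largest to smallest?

Circular molecule, 5 cuts → 5 fragments:
  3353 − 2828 = 525 bp
  4633 − 3353 = 1280 bp
  5499 − 4633 = 866 bp
  9031 − 5499 = 3532 bp
  wrap: 10277 − 9031 + 2828 = 4074 bp
Sorted largest to smallest: 4074, 3532, 1280, 866, 525 bp.

4074, 3532, 1280, 866, 525 bp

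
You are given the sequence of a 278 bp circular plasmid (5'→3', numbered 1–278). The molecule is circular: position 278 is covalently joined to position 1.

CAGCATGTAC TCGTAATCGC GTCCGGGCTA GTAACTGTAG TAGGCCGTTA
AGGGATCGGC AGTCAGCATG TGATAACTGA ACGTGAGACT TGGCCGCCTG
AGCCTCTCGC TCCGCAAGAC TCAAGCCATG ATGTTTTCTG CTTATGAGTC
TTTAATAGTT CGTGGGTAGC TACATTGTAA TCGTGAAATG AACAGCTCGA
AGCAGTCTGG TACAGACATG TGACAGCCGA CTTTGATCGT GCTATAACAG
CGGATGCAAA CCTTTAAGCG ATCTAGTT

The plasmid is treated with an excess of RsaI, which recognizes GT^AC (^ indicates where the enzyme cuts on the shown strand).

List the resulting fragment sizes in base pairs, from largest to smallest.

RsaI sites (GTAC) start at positions 7, 210.
RsaI cuts after base 2 of each site, so after positions 8, 211.
Circular molecule, 2 cuts → 2 fragments:
  9–211 → 203 bp
  212–278 then 1–8 → 67 + 8 = 75 bp
Sorted largest to smallest: 203, 75 bp.

203, 75 bp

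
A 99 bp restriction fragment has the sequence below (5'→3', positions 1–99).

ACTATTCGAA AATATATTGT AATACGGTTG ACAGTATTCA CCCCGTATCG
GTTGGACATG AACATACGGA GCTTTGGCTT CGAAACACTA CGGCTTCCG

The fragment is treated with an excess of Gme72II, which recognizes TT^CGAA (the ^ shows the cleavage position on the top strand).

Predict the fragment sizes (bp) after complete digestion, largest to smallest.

74, 19, 6 bp

Gme72II sites (TTCGAA) start at positions 5, 79.
Gme72II cuts after base 2 of each site, so after positions 6, 80.
Linear molecule, 2 cuts → 3 fragments:
  1–6 → 6 bp
  7–80 → 74 bp
  81–99 → 19 bp
Sorted largest to smallest: 74, 19, 6 bp.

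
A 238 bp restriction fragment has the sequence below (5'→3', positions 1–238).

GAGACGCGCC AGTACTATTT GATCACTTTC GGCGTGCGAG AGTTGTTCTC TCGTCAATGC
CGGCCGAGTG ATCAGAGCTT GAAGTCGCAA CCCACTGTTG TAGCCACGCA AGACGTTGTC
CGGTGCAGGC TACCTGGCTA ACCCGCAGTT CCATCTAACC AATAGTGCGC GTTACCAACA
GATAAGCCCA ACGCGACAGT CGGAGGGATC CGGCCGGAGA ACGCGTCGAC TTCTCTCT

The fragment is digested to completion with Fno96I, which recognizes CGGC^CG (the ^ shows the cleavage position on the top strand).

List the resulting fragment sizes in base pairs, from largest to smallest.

150, 64, 24 bp

Fno96I sites (CGGCCG) start at positions 61, 211.
Fno96I cuts after base 4 of each site, so after positions 64, 214.
Linear molecule, 2 cuts → 3 fragments:
  1–64 → 64 bp
  65–214 → 150 bp
  215–238 → 24 bp
Sorted largest to smallest: 150, 64, 24 bp.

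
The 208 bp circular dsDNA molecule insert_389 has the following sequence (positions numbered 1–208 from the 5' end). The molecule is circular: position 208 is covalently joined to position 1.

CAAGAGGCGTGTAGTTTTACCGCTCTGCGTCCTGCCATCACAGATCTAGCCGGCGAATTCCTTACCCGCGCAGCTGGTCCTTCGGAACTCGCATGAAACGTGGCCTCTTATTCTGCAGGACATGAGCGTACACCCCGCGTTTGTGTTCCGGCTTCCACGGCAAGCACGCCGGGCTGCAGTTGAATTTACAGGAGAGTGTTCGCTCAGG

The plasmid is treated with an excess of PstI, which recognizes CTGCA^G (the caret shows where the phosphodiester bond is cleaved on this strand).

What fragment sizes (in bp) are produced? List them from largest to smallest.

PstI sites (CTGCAG) start at positions 113, 174.
PstI cuts after base 5 of each site (before the last base), so after positions 117, 178.
Circular molecule, 2 cuts → 2 fragments:
  118–178 → 61 bp
  179–208 then 1–117 → 30 + 117 = 147 bp
Sorted largest to smallest: 147, 61 bp.

147, 61 bp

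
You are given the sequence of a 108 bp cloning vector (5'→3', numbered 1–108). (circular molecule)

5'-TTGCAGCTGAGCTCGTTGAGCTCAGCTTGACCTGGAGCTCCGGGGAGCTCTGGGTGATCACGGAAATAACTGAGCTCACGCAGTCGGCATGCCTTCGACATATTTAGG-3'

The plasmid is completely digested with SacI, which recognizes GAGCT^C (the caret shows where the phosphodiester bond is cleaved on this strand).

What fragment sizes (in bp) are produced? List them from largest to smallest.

SacI sites (GAGCTC) start at positions 9, 18, 35, 45, 72.
SacI cuts after base 5 of each site (before the last base), so after positions 13, 22, 39, 49, 76.
Circular molecule, 5 cuts → 5 fragments:
  14–22 → 9 bp
  23–39 → 17 bp
  40–49 → 10 bp
  50–76 → 27 bp
  77–108 then 1–13 → 32 + 13 = 45 bp
Sorted largest to smallest: 45, 27, 17, 10, 9 bp.

45, 27, 17, 10, 9 bp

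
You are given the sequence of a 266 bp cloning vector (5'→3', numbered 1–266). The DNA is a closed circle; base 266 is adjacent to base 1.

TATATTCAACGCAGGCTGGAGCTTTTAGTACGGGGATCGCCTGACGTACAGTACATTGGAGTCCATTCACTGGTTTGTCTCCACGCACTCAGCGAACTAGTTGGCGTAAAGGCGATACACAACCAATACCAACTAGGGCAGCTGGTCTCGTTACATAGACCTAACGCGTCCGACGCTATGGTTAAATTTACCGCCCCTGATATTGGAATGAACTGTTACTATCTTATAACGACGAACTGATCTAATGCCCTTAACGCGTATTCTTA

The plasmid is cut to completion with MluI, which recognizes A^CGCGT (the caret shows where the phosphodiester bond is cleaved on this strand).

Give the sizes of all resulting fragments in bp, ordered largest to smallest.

MluI sites (ACGCGT) start at positions 164, 254.
MluI cuts after the first base of each site, so after positions 164, 254.
Circular molecule, 2 cuts → 2 fragments:
  165–254 → 90 bp
  255–266 then 1–164 → 12 + 164 = 176 bp
Sorted largest to smallest: 176, 90 bp.

176, 90 bp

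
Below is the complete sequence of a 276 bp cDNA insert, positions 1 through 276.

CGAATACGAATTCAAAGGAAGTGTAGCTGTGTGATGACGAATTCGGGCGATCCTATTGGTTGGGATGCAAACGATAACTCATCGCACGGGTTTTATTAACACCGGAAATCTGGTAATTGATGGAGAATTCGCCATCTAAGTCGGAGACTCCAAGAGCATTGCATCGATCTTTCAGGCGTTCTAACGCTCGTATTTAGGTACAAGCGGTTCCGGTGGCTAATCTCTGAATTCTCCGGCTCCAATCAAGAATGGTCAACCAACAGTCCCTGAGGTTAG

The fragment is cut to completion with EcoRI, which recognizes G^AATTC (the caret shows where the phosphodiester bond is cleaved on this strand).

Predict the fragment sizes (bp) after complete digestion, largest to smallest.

101, 86, 50, 31, 8 bp

EcoRI sites (GAATTC) start at positions 8, 39, 125, 226.
EcoRI cuts after the first base of each site, so after positions 8, 39, 125, 226.
Linear molecule, 4 cuts → 5 fragments:
  1–8 → 8 bp
  9–39 → 31 bp
  40–125 → 86 bp
  126–226 → 101 bp
  227–276 → 50 bp
Sorted largest to smallest: 101, 86, 50, 31, 8 bp.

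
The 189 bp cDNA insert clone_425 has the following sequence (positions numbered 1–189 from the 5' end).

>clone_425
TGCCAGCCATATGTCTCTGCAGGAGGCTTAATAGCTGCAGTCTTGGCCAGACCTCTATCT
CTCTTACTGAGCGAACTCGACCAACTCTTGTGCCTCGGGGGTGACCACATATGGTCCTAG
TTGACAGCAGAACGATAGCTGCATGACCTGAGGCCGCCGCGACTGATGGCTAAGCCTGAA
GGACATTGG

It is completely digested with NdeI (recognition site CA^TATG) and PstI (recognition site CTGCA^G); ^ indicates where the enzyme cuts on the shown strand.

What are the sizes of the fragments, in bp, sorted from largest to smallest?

80, 70, 18, 12, 9 bp

NdeI sites (CATATG) start at positions 8, 108.
NdeI cuts after base 2 of each site, so after positions 9, 109.
PstI sites (CTGCAG) start at positions 17, 35.
PstI cuts after base 5 of each site (before the last base), so after positions 21, 39.
Combined cut positions: 9, 21, 39, 109.
Linear molecule, 4 cuts → 5 fragments:
  1–9 → 9 bp
  10–21 → 12 bp
  22–39 → 18 bp
  40–109 → 70 bp
  110–189 → 80 bp
Sorted largest to smallest: 80, 70, 18, 12, 9 bp.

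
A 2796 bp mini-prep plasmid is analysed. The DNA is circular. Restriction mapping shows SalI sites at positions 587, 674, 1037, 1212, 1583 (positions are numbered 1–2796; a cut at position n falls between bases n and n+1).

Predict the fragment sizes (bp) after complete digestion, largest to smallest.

Circular molecule, 5 cuts → 5 fragments:
  674 − 587 = 87 bp
  1037 − 674 = 363 bp
  1212 − 1037 = 175 bp
  1583 − 1212 = 371 bp
  wrap: 2796 − 1583 + 587 = 1800 bp
Sorted largest to smallest: 1800, 371, 363, 175, 87 bp.

1800, 371, 363, 175, 87 bp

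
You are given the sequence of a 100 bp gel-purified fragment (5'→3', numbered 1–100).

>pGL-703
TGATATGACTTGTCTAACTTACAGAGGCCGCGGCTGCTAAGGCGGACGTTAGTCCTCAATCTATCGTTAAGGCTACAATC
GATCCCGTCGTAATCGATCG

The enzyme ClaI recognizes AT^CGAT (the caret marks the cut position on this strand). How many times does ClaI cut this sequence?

ATCGAT occurs starting at positions 78, 93.
ClaI cuts at 2 sites.

2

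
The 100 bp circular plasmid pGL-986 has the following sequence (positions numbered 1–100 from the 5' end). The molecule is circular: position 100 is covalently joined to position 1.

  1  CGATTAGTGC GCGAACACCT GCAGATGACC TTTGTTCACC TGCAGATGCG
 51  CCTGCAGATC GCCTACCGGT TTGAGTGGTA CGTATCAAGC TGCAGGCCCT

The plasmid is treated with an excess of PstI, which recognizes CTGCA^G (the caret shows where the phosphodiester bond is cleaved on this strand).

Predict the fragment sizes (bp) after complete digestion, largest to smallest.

38, 29, 21, 12 bp

PstI sites (CTGCAG) start at positions 19, 40, 52, 90.
PstI cuts after base 5 of each site (before the last base), so after positions 23, 44, 56, 94.
Circular molecule, 4 cuts → 4 fragments:
  24–44 → 21 bp
  45–56 → 12 bp
  57–94 → 38 bp
  95–100 then 1–23 → 6 + 23 = 29 bp
Sorted largest to smallest: 38, 29, 21, 12 bp.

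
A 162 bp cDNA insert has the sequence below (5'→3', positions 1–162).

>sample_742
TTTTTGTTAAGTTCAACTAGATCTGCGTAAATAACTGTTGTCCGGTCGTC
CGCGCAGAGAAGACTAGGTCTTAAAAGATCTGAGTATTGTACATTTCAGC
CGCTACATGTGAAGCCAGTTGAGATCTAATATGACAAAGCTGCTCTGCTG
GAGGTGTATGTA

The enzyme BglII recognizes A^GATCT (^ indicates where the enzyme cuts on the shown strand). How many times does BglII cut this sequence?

3

AGATCT occurs starting at positions 19, 76, 122.
BglII cuts at 3 sites.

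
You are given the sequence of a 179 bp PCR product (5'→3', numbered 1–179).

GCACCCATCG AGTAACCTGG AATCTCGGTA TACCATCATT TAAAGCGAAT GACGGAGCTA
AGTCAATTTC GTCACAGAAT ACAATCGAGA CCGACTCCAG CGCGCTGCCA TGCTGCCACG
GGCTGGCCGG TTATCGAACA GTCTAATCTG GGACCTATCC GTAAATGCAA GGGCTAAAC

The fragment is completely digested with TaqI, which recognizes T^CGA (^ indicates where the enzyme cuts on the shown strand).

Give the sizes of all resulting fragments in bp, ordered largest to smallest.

77, 49, 45, 8 bp

TaqI sites (TCGA) start at positions 8, 85, 134.
TaqI cuts after the first base of each site, so after positions 8, 85, 134.
Linear molecule, 3 cuts → 4 fragments:
  1–8 → 8 bp
  9–85 → 77 bp
  86–134 → 49 bp
  135–179 → 45 bp
Sorted largest to smallest: 77, 49, 45, 8 bp.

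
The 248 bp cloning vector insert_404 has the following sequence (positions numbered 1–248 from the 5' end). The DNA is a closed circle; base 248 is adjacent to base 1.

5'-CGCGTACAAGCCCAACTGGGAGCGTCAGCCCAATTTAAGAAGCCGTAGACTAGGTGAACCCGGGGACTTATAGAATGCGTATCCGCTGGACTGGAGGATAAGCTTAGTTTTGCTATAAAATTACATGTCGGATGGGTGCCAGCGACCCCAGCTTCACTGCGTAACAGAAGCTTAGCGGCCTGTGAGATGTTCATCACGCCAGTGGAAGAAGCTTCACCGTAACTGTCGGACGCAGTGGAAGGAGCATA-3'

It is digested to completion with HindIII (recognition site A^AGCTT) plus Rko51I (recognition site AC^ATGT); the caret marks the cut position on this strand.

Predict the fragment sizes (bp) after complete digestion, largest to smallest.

HindIII sites (AAGCTT) start at positions 100, 168, 209.
HindIII cuts after the first base of each site, so after positions 100, 168, 209.
The Rko51I site (ACATGT) starts at position 123.
Rko51I cuts after base 2 of each site, so after position 124.
Combined cut positions: 100, 124, 168, 209.
Circular molecule, 4 cuts → 4 fragments:
  101–124 → 24 bp
  125–168 → 44 bp
  169–209 → 41 bp
  210–248 then 1–100 → 39 + 100 = 139 bp
Sorted largest to smallest: 139, 44, 41, 24 bp.

139, 44, 41, 24 bp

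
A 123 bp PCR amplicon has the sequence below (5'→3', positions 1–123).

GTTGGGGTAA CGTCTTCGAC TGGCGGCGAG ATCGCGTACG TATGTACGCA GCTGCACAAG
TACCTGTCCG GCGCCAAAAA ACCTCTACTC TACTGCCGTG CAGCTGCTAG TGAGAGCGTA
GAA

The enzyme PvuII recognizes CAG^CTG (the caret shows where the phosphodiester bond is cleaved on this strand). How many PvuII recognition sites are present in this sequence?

CAGCTG occurs starting at positions 49, 101.
PvuII cuts at 2 sites.

2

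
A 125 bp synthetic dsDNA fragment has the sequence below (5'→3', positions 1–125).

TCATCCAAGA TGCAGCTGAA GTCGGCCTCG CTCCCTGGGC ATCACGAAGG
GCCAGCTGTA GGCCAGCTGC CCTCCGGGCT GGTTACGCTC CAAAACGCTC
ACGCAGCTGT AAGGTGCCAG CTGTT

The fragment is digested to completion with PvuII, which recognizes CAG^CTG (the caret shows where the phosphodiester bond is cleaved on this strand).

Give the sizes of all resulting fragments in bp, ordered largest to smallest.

40, 40, 15, 14, 11, 5 bp

PvuII sites (CAGCTG) start at positions 13, 53, 64, 104, 118.
PvuII cuts after base 3 of each site, so after positions 15, 55, 66, 106, 120.
Linear molecule, 5 cuts → 6 fragments:
  1–15 → 15 bp
  16–55 → 40 bp
  56–66 → 11 bp
  67–106 → 40 bp
  107–120 → 14 bp
  121–125 → 5 bp
Sorted largest to smallest: 40, 40, 15, 14, 11, 5 bp.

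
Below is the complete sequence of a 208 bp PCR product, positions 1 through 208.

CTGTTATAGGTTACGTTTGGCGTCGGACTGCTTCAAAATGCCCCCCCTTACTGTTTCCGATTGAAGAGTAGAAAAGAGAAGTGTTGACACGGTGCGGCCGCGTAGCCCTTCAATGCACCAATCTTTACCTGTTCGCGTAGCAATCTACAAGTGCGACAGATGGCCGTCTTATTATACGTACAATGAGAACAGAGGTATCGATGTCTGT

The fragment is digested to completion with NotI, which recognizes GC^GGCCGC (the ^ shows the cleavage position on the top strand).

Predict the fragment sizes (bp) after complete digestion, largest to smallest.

113, 95 bp

The NotI site (GCGGCCGC) starts at position 94.
NotI cuts after base 2 of each site, so after position 95.
Linear molecule, 1 cut → 2 fragments:
  1–95 → 95 bp
  96–208 → 113 bp
Sorted largest to smallest: 113, 95 bp.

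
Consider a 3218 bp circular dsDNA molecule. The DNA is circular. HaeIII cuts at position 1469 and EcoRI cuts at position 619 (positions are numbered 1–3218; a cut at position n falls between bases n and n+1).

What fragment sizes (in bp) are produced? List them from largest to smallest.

Combined cut positions (sorted): 619, 1469.
Circular molecule, 2 cuts → 2 fragments:
  1469 − 619 = 850 bp
  wrap: 3218 − 1469 + 619 = 2368 bp
Sorted largest to smallest: 2368, 850 bp.

2368, 850 bp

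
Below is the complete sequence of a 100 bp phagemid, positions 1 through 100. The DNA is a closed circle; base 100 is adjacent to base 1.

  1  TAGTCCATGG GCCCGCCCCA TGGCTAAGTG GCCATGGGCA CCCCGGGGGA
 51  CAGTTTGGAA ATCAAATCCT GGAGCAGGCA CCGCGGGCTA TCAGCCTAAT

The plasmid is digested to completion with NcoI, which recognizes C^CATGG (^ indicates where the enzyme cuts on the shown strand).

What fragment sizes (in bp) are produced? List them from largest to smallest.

NcoI sites (CCATGG) start at positions 5, 18, 32.
NcoI cuts after the first base of each site, so after positions 5, 18, 32.
Circular molecule, 3 cuts → 3 fragments:
  6–18 → 13 bp
  19–32 → 14 bp
  33–100 then 1–5 → 68 + 5 = 73 bp
Sorted largest to smallest: 73, 14, 13 bp.

73, 14, 13 bp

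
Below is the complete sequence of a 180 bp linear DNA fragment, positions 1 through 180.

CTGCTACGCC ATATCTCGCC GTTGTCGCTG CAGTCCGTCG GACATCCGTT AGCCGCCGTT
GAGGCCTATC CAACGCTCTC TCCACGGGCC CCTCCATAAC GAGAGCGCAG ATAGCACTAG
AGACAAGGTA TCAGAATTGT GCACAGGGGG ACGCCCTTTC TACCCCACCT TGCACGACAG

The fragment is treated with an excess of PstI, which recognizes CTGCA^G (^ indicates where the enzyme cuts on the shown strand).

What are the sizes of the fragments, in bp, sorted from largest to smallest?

148, 32 bp

The PstI site (CTGCAG) starts at position 28.
PstI cuts after base 5 of each site (before the last base), so after position 32.
Linear molecule, 1 cut → 2 fragments:
  1–32 → 32 bp
  33–180 → 148 bp
Sorted largest to smallest: 148, 32 bp.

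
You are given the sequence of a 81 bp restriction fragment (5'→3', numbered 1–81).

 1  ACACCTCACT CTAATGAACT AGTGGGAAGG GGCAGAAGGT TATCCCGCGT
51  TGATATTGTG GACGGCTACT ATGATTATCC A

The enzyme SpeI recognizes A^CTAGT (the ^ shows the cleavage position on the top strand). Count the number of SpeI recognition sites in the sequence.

ACTAGT occurs starting at position 18.
SpeI cuts at 1 site.

1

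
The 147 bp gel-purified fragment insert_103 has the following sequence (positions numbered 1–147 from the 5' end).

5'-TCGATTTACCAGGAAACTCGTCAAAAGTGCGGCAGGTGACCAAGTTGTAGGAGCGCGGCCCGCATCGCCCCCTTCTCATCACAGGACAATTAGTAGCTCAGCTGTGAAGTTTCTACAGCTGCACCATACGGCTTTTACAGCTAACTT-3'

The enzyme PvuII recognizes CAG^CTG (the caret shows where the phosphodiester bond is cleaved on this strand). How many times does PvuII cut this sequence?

CAGCTG occurs starting at positions 99, 116.
PvuII cuts at 2 sites.

2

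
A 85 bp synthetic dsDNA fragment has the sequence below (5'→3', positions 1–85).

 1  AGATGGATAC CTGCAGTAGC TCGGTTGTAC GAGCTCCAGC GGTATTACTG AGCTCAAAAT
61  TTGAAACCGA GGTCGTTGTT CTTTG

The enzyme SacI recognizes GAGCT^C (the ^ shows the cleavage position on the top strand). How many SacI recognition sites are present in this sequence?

2

GAGCTC occurs starting at positions 31, 50.
SacI cuts at 2 sites.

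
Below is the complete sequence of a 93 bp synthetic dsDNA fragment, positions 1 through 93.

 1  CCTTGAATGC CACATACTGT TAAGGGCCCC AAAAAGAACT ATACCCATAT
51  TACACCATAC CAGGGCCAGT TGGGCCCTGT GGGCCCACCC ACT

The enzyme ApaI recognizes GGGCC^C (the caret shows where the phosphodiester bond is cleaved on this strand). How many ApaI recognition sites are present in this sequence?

GGGCCC occurs starting at positions 24, 72, 81.
ApaI cuts at 3 sites.

3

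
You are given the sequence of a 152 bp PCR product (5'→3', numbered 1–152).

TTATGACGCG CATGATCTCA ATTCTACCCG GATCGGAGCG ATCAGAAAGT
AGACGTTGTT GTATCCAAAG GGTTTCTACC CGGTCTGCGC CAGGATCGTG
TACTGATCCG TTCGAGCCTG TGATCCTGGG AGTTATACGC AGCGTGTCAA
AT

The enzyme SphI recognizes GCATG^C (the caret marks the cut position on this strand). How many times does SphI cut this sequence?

No occurrence of GCATGC is present in the sequence.
SphI does not cut: 0 sites.

0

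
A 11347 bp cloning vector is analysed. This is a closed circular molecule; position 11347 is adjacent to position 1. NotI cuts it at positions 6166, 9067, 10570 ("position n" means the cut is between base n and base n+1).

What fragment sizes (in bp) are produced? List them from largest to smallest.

6943, 2901, 1503 bp

Circular molecule, 3 cuts → 3 fragments:
  9067 − 6166 = 2901 bp
  10570 − 9067 = 1503 bp
  wrap: 11347 − 10570 + 6166 = 6943 bp
Sorted largest to smallest: 6943, 2901, 1503 bp.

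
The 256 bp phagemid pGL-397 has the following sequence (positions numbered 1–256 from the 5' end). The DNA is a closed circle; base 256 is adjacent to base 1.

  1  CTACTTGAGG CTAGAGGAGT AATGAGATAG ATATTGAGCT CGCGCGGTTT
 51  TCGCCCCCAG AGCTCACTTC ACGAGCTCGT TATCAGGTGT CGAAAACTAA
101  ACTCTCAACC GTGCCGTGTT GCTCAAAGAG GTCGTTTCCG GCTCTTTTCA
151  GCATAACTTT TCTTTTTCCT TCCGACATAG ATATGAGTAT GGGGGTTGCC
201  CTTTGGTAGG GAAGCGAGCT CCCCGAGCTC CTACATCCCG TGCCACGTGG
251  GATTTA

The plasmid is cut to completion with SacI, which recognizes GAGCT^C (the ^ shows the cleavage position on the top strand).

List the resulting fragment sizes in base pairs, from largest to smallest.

143, 67, 24, 13, 9 bp

SacI sites (GAGCTC) start at positions 36, 60, 73, 216, 225.
SacI cuts after base 5 of each site (before the last base), so after positions 40, 64, 77, 220, 229.
Circular molecule, 5 cuts → 5 fragments:
  41–64 → 24 bp
  65–77 → 13 bp
  78–220 → 143 bp
  221–229 → 9 bp
  230–256 then 1–40 → 27 + 40 = 67 bp
Sorted largest to smallest: 143, 67, 24, 13, 9 bp.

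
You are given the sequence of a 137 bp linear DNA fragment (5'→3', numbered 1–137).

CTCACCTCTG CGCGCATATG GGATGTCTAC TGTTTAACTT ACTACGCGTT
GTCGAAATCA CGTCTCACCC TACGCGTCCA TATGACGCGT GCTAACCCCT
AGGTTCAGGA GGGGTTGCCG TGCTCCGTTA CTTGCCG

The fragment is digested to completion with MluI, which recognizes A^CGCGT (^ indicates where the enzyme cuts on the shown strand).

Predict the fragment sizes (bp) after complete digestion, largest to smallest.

MluI sites (ACGCGT) start at positions 44, 72, 85.
MluI cuts after the first base of each site, so after positions 44, 72, 85.
Linear molecule, 3 cuts → 4 fragments:
  1–44 → 44 bp
  45–72 → 28 bp
  73–85 → 13 bp
  86–137 → 52 bp
Sorted largest to smallest: 52, 44, 28, 13 bp.

52, 44, 28, 13 bp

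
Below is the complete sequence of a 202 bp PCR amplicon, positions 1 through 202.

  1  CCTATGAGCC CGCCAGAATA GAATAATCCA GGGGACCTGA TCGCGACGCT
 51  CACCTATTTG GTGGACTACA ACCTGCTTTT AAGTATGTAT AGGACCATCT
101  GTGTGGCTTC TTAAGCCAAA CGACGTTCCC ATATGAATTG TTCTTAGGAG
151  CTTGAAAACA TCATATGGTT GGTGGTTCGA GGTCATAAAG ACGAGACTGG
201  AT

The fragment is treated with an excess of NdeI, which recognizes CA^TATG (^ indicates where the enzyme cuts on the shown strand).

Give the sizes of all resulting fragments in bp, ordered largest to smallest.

NdeI sites (CATATG) start at positions 130, 162.
NdeI cuts after base 2 of each site, so after positions 131, 163.
Linear molecule, 2 cuts → 3 fragments:
  1–131 → 131 bp
  132–163 → 32 bp
  164–202 → 39 bp
Sorted largest to smallest: 131, 39, 32 bp.

131, 39, 32 bp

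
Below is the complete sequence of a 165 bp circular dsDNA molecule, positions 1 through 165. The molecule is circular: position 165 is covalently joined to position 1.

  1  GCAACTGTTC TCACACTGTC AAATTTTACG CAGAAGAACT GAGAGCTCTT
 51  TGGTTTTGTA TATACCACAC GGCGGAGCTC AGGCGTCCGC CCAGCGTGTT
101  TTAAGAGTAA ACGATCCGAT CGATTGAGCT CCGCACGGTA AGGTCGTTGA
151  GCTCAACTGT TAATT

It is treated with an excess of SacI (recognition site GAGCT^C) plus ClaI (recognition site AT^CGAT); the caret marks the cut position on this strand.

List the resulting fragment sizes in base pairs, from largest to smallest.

SacI sites (GAGCTC) start at positions 43, 75, 126, 149.
SacI cuts after base 5 of each site (before the last base), so after positions 47, 79, 130, 153.
The ClaI site (ATCGAT) starts at position 119.
ClaI cuts after base 2 of each site, so after position 120.
Combined cut positions: 47, 79, 120, 130, 153.
Circular molecule, 5 cuts → 5 fragments:
  48–79 → 32 bp
  80–120 → 41 bp
  121–130 → 10 bp
  131–153 → 23 bp
  154–165 then 1–47 → 12 + 47 = 59 bp
Sorted largest to smallest: 59, 41, 32, 23, 10 bp.

59, 41, 32, 23, 10 bp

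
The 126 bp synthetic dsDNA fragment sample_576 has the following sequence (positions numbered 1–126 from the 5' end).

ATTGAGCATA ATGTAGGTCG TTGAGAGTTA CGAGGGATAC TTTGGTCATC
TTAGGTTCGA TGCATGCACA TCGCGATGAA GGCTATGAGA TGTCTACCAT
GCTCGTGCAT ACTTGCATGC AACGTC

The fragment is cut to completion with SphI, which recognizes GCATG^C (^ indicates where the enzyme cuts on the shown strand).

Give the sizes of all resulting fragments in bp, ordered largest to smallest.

66, 53, 7 bp

SphI sites (GCATGC) start at positions 62, 115.
SphI cuts after base 5 of each site (before the last base), so after positions 66, 119.
Linear molecule, 2 cuts → 3 fragments:
  1–66 → 66 bp
  67–119 → 53 bp
  120–126 → 7 bp
Sorted largest to smallest: 66, 53, 7 bp.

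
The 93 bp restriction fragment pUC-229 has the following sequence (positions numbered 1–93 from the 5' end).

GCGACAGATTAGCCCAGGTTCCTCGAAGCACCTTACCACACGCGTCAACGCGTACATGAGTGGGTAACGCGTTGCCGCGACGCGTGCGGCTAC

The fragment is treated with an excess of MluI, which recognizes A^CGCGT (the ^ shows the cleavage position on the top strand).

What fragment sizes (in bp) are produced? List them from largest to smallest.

MluI sites (ACGCGT) start at positions 40, 48, 67, 80.
MluI cuts after the first base of each site, so after positions 40, 48, 67, 80.
Linear molecule, 4 cuts → 5 fragments:
  1–40 → 40 bp
  41–48 → 8 bp
  49–67 → 19 bp
  68–80 → 13 bp
  81–93 → 13 bp
Sorted largest to smallest: 40, 19, 13, 13, 8 bp.

40, 19, 13, 13, 8 bp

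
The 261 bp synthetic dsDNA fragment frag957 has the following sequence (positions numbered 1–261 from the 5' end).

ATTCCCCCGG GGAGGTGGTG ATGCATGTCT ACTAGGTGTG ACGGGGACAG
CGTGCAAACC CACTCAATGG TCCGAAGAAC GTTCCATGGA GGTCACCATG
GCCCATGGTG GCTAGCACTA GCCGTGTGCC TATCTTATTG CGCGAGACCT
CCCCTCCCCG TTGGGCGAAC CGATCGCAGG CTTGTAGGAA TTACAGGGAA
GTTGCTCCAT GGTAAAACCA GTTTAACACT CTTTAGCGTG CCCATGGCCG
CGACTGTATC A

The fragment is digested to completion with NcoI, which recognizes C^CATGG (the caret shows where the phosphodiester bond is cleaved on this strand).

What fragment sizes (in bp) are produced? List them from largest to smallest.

NcoI sites (CCATGG) start at positions 84, 96, 103, 207, 242.
NcoI cuts after the first base of each site, so after positions 84, 96, 103, 207, 242.
Linear molecule, 5 cuts → 6 fragments:
  1–84 → 84 bp
  85–96 → 12 bp
  97–103 → 7 bp
  104–207 → 104 bp
  208–242 → 35 bp
  243–261 → 19 bp
Sorted largest to smallest: 104, 84, 35, 19, 12, 7 bp.

104, 84, 35, 19, 12, 7 bp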